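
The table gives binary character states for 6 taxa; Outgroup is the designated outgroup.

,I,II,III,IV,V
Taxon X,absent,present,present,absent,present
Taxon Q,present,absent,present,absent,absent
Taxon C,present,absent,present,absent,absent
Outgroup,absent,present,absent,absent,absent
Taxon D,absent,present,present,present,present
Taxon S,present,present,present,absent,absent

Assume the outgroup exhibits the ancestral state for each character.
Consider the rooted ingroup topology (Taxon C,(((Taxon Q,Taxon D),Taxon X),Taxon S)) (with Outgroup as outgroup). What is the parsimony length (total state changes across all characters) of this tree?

9

Map each character onto (Taxon C,(((Taxon Q,Taxon D),Taxon X),Taxon S)) (rooted by Outgroup) and count the minimum state changes it requires (Fitch parsimony):
I: 3; II: 2; III: 1; IV: 1; V: 2.
Total tree length = 9.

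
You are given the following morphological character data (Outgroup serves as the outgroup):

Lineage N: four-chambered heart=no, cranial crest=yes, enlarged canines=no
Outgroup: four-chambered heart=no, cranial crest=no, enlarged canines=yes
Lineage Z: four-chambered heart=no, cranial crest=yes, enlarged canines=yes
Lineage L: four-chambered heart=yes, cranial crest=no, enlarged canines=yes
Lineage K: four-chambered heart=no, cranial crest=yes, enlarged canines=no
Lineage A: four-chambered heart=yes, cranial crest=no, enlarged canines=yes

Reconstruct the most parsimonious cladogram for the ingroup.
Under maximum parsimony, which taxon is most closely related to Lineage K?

Lineage N

Character polarity is set by the outgroup: the derived state is whichever differs from the outgroup's state, so for enlarged canines the derived state is 'no', and for the remaining characters it is 'yes'.
four-chambered heart: derived state 'yes' in Lineage A and Lineage L only — synapomorphy for {Lineage A, Lineage L}.
cranial crest: derived state 'yes' in Lineage K, Lineage N, and Lineage Z only — synapomorphy for {Lineage K, Lineage N, Lineage Z}.
Only Lineage K and Lineage N show the derived state 'no' for enlarged canines, supporting them as a clade.
Most parsimonious ingroup topology: ((Lineage A,Lineage L),(Lineage Z,(Lineage N,Lineage K))).
Lineage K and Lineage N form a cherry on this tree, so they are sister taxa.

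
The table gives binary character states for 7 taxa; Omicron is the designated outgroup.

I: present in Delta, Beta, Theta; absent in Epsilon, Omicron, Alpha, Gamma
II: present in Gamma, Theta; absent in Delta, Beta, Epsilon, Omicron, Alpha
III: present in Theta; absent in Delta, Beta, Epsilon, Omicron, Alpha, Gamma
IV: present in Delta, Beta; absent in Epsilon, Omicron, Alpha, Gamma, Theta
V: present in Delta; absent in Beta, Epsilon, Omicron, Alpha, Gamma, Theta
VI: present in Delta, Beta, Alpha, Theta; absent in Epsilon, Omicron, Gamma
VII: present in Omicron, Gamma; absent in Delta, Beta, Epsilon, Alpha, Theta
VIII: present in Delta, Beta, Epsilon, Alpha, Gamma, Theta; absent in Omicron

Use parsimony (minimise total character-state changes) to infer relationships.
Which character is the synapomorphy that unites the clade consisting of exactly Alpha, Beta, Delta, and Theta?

VI

Character polarity is set by the outgroup: the derived state is whichever differs from the outgroup's state, so for VII the derived state is 'absent', and for the remaining characters it is 'present'.
Only Beta, Delta, and Theta show the derived state 'present' for I, supporting them as a clade.
II groups Gamma and Theta, which is incompatible with the clades supported by the remaining characters; treating it as convergent (homoplasy) costs fewer steps than any alternative tree.
III: derived state 'present' in Theta only — an autapomorphy, so it tells us nothing about relationships among taxa.
Only Beta and Delta show the derived state 'present' for IV, supporting them as a clade.
V: derived state 'present' in Delta only — an autapomorphy, so it tells us nothing about relationships among taxa.
VI: derived state 'present' in Alpha, Beta, Delta, and Theta only — synapomorphy for {Alpha, Beta, Delta, Theta}.
VII (derived state 'absent') is shared by Alpha, Beta, Delta, Epsilon, and Theta — a synapomorphy uniting that clade.
VIII (derived state 'present') is shared by all ingroup taxa — unites the whole ingroup.
Most parsimonious ingroup topology: (((Alpha,(Theta,(Beta,Delta))),Epsilon),Gamma).
The clade {Alpha, Beta, Delta, Theta} is supported by VI: its derived state 'present' occurs in exactly those taxa and in no other taxon (including the outgroup).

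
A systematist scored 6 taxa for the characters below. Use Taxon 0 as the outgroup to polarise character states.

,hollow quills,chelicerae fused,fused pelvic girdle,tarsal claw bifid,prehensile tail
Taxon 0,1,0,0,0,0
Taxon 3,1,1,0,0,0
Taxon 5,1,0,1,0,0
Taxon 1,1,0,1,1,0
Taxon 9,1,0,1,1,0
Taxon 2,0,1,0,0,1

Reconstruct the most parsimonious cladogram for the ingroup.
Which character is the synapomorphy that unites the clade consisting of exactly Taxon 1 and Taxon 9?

tarsal claw bifid

Character polarity is set by the outgroup: the derived state is whichever differs from the outgroup's state, so for hollow quills the derived state is '0', and for the remaining characters it is '1'.
hollow quills: derived state '0' in Taxon 2 only — an autapomorphy, so it tells us nothing about relationships among taxa.
chelicerae fused: derived state '1' in Taxon 2 and Taxon 3 only — synapomorphy for {Taxon 2, Taxon 3}.
fused pelvic girdle (derived state '1') is shared by Taxon 1, Taxon 5, and Taxon 9 — a synapomorphy uniting that clade.
tarsal claw bifid: derived state '1' in Taxon 1 and Taxon 9 only — synapomorphy for {Taxon 1, Taxon 9}.
prehensile tail: derived state '1' in Taxon 2 only — an autapomorphy, so it tells us nothing about relationships among taxa.
Most parsimonious ingroup topology: ((Taxon 3,Taxon 2),(Taxon 5,(Taxon 1,Taxon 9))).
The clade {Taxon 1, Taxon 9} is supported by tarsal claw bifid: its derived state '1' occurs in exactly those taxa and in no other taxon (including the outgroup).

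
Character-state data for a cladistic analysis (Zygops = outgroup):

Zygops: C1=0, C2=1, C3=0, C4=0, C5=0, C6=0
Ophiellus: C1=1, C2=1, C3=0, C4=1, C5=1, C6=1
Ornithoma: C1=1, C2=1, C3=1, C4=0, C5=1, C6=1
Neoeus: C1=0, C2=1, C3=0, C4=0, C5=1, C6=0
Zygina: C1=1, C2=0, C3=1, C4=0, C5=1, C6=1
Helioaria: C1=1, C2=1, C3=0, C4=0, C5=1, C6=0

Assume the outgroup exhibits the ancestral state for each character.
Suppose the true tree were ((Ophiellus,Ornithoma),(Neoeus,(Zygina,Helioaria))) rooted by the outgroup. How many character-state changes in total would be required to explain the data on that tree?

Map each character onto ((Ophiellus,Ornithoma),(Neoeus,(Zygina,Helioaria))) (rooted by Zygops) and count the minimum state changes it requires (Fitch parsimony):
C1: 2; C2: 1; C3: 2; C4: 1; C5: 1; C6: 2.
Total tree length = 9.

9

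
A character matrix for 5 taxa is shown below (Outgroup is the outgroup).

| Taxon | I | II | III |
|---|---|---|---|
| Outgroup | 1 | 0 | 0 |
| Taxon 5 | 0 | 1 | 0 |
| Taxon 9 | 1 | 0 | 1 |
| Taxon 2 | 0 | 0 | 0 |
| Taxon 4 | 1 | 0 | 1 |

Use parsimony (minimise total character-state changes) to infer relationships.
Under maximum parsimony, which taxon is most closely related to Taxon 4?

Taxon 9

Character polarity is set by the outgroup: the derived state is whichever differs from the outgroup's state, so for I the derived state is '0', and for the remaining characters it is '1'.
I (derived state '0') is shared by Taxon 2 and Taxon 5 — a synapomorphy uniting that clade.
II (derived state '1') is unique to Taxon 5 (autapomorphy; uninformative for grouping).
III: derived state '1' in Taxon 4 and Taxon 9 only — synapomorphy for {Taxon 4, Taxon 9}.
Most parsimonious ingroup topology: ((Taxon 5,Taxon 2),(Taxon 9,Taxon 4)).
Taxon 4 and Taxon 9 form a cherry on this tree, so they are sister taxa.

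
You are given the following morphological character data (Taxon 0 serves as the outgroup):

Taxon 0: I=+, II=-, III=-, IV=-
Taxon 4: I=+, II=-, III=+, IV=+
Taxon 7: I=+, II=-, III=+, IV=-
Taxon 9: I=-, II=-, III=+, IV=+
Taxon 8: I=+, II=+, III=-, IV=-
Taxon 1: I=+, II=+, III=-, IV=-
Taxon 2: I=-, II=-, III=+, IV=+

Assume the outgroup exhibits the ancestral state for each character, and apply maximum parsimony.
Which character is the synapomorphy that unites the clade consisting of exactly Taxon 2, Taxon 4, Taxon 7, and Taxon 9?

III

Character polarity is set by the outgroup: the derived state is whichever differs from the outgroup's state, so for I the derived state is '-', and for the remaining characters it is '+'.
I: derived state '-' in Taxon 2 and Taxon 9 only — synapomorphy for {Taxon 2, Taxon 9}.
II: derived state '+' in Taxon 1 and Taxon 8 only — synapomorphy for {Taxon 1, Taxon 8}.
Only Taxon 2, Taxon 4, Taxon 7, and Taxon 9 show the derived state '+' for III, supporting them as a clade.
Only Taxon 2, Taxon 4, and Taxon 9 show the derived state '+' for IV, supporting them as a clade.
Most parsimonious ingroup topology: (((Taxon 4,(Taxon 9,Taxon 2)),Taxon 7),(Taxon 8,Taxon 1)).
The clade {Taxon 2, Taxon 4, Taxon 7, Taxon 9} is supported by III: its derived state '+' occurs in exactly those taxa and in no other taxon (including the outgroup).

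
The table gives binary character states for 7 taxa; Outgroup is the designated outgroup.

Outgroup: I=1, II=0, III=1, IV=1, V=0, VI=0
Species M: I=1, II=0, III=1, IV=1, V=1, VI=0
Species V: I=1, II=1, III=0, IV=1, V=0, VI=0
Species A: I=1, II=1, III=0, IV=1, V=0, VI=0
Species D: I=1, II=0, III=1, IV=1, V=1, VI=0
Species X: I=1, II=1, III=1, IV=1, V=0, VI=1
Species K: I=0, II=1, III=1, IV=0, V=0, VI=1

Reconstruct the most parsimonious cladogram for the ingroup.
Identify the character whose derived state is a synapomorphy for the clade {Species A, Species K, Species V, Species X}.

II

Character polarity is set by the outgroup: the derived state is whichever differs from the outgroup's state, so for I, III, IV the derived state is '0', and for the remaining characters it is '1'.
I (derived state '0') is unique to Species K (autapomorphy; uninformative for grouping).
II (derived state '1') is shared by Species A, Species K, Species V, and Species X — a synapomorphy uniting that clade.
III (derived state '0') is shared by Species A and Species V — a synapomorphy uniting that clade.
IV (derived state '0') is unique to Species K (autapomorphy; uninformative for grouping).
Only Species D and Species M show the derived state '1' for V, supporting them as a clade.
VI: derived state '1' in Species K and Species X only — synapomorphy for {Species K, Species X}.
Most parsimonious ingroup topology: ((Species M,Species D),((Species V,Species A),(Species X,Species K))).
The clade {Species A, Species K, Species V, Species X} is supported by II: its derived state '1' occurs in exactly those taxa and in no other taxon (including the outgroup).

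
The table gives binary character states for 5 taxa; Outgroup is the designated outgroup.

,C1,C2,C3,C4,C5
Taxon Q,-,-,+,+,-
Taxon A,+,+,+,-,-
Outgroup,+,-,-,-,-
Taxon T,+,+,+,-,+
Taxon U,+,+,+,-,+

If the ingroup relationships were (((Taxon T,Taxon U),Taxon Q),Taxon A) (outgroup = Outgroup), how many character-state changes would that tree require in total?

6

Map each character onto (((Taxon T,Taxon U),Taxon Q),Taxon A) (rooted by Outgroup) and count the minimum state changes it requires (Fitch parsimony):
C1: 1; C2: 2; C3: 1; C4: 1; C5: 1.
Total tree length = 6.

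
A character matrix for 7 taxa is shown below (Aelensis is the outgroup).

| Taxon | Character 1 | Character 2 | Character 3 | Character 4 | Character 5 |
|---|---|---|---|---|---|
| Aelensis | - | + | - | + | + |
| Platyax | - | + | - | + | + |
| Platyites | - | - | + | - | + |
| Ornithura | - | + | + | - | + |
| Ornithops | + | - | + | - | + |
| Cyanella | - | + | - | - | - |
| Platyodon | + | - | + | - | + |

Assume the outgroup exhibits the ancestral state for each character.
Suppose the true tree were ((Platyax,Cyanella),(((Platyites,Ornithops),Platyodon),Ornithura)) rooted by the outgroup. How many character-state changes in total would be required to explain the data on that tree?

Map each character onto ((Platyax,Cyanella),(((Platyites,Ornithops),Platyodon),Ornithura)) (rooted by Aelensis) and count the minimum state changes it requires (Fitch parsimony):
Character 1: 2; Character 2: 1; Character 3: 1; Character 4: 2; Character 5: 1.
Total tree length = 7.

7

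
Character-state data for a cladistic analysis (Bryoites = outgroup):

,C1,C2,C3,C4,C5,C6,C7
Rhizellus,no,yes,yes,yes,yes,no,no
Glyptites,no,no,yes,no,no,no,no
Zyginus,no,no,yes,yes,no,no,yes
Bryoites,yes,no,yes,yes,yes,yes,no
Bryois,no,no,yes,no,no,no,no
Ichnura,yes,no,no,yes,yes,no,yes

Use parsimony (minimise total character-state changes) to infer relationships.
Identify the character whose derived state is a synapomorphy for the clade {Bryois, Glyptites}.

C4

Character polarity is set by the outgroup: the derived state is whichever differs from the outgroup's state, so for C1, C3, C4, C5, C6 the derived state is 'no', and for the remaining characters it is 'yes'.
Only Bryois, Glyptites, Rhizellus, and Zyginus show the derived state 'no' for C1, supporting them as a clade.
C2: derived state 'yes' in Rhizellus only — an autapomorphy, so it tells us nothing about relationships among taxa.
C3 (derived state 'no') is unique to Ichnura (autapomorphy; uninformative for grouping).
C4: derived state 'no' in Bryois and Glyptites only — synapomorphy for {Bryois, Glyptites}.
C5: derived state 'no' in Bryois, Glyptites, and Zyginus only — synapomorphy for {Bryois, Glyptites, Zyginus}.
All ingroup taxa share the derived state 'no' for C6; it defines the ingroup but does not resolve relationships within it.
C7 (state 'yes') occurs in Ichnura and Zyginus but conflicts with the nesting implied by the other characters — most parsimoniously interpreted as homoplasy.
Most parsimonious ingroup topology: ((((Bryois,Glyptites),Zyginus),Rhizellus),Ichnura).
The clade {Bryois, Glyptites} is supported by C4: its derived state 'no' occurs in exactly those taxa and in no other taxon (including the outgroup).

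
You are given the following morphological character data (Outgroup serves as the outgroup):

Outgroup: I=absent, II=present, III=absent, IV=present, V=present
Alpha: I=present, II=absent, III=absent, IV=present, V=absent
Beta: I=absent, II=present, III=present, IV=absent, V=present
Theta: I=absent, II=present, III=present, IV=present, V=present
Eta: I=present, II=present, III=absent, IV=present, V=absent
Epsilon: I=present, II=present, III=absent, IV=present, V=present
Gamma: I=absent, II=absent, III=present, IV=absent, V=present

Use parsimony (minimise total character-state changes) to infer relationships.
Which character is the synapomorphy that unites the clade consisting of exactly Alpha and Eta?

V

Character polarity is set by the outgroup: the derived state is whichever differs from the outgroup's state, so for II, IV, V the derived state is 'absent', and for the remaining characters it is 'present'.
I: derived state 'present' in Alpha, Epsilon, and Eta only — synapomorphy for {Alpha, Epsilon, Eta}.
II (state 'absent') occurs in Alpha and Gamma but conflicts with the nesting implied by the other characters — most parsimoniously interpreted as homoplasy.
Only Beta, Gamma, and Theta show the derived state 'present' for III, supporting them as a clade.
IV: derived state 'absent' in Beta and Gamma only — synapomorphy for {Beta, Gamma}.
Only Alpha and Eta show the derived state 'absent' for V, supporting them as a clade.
Most parsimonious ingroup topology: (((Alpha,Eta),Epsilon),((Beta,Gamma),Theta)).
The clade {Alpha, Eta} is supported by V: its derived state 'absent' occurs in exactly those taxa and in no other taxon (including the outgroup).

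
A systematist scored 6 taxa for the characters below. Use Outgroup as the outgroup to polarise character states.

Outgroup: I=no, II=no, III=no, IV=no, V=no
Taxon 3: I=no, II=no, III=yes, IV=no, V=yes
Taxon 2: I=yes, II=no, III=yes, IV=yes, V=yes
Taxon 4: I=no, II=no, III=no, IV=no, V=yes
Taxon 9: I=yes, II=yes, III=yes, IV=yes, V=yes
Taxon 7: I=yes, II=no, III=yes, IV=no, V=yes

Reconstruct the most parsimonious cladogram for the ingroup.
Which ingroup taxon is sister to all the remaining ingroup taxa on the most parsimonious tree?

Taxon 4

The outgroup has state 'no' for every character, so 'yes' is the derived state throughout.
I: derived state 'yes' in Taxon 2, Taxon 7, and Taxon 9 only — synapomorphy for {Taxon 2, Taxon 7, Taxon 9}.
II: derived state 'yes' in Taxon 9 only — an autapomorphy, so it tells us nothing about relationships among taxa.
III: derived state 'yes' in Taxon 2, Taxon 3, Taxon 7, and Taxon 9 only — synapomorphy for {Taxon 2, Taxon 3, Taxon 7, Taxon 9}.
IV (derived state 'yes') is shared by Taxon 2 and Taxon 9 — a synapomorphy uniting that clade.
All ingroup taxa share the derived state 'yes' for V; it defines the ingroup but does not resolve relationships within it.
Most parsimonious ingroup topology: ((Taxon 3,((Taxon 2,Taxon 9),Taxon 7)),Taxon 4).
Taxon 4 is sister to the clade containing all other ingroup taxa, so it is the earliest-diverging (most basal) ingroup lineage.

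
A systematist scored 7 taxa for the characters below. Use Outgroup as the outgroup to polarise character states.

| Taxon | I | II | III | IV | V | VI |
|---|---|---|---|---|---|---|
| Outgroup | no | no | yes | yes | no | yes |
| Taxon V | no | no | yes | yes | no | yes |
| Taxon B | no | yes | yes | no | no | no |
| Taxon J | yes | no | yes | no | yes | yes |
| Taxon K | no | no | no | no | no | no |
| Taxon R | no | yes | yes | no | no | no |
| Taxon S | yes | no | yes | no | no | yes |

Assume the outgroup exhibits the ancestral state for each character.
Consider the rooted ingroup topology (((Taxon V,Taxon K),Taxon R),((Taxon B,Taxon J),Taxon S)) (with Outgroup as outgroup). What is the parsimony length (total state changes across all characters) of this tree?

Map each character onto (((Taxon V,Taxon K),Taxon R),((Taxon B,Taxon J),Taxon S)) (rooted by Outgroup) and count the minimum state changes it requires (Fitch parsimony):
I: 2; II: 2; III: 1; IV: 2; V: 1; VI: 3.
Total tree length = 11.

11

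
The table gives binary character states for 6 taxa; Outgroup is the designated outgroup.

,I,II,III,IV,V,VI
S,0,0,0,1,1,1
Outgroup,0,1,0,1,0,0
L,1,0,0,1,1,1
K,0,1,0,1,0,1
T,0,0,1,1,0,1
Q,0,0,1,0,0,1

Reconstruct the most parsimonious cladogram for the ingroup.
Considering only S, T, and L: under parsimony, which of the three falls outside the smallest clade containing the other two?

T

Character polarity is set by the outgroup: the derived state is whichever differs from the outgroup's state, so for II, IV the derived state is '0', and for the remaining characters it is '1'.
I: derived state '1' in L only — an autapomorphy, so it tells us nothing about relationships among taxa.
II: derived state '0' in L, Q, S, and T only — synapomorphy for {L, Q, S, T}.
III: derived state '1' in Q and T only — synapomorphy for {Q, T}.
IV: derived state '0' in Q only — an autapomorphy, so it tells us nothing about relationships among taxa.
Only L and S show the derived state '1' for V, supporting them as a clade.
VI (derived state '1') is shared by all ingroup taxa — unites the whole ingroup.
Most parsimonious ingroup topology: (((T,Q),(L,S)),K).
L and S share a more recent common ancestor with each other than either does with T, so T is the least closely related of the three.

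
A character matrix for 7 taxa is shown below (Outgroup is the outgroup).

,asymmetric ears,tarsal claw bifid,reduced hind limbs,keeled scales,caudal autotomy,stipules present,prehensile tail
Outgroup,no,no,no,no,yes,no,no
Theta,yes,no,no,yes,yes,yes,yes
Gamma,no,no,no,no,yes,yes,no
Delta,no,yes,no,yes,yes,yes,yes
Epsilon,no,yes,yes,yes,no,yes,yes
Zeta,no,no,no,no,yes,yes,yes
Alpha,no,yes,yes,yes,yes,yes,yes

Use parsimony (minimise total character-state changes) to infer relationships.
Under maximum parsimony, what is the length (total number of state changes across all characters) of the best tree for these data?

Character polarity is set by the outgroup: the derived state is whichever differs from the outgroup's state, so for caudal autotomy the derived state is 'no', and for the remaining characters it is 'yes'.
asymmetric ears (derived state 'yes') is unique to Theta (autapomorphy; uninformative for grouping).
Only Alpha, Delta, and Epsilon show the derived state 'yes' for tarsal claw bifid, supporting them as a clade.
reduced hind limbs (derived state 'yes') is shared by Alpha and Epsilon — a synapomorphy uniting that clade.
keeled scales: derived state 'yes' in Alpha, Delta, Epsilon, and Theta only — synapomorphy for {Alpha, Delta, Epsilon, Theta}.
caudal autotomy: derived state 'no' in Epsilon only — an autapomorphy, so it tells us nothing about relationships among taxa.
stipules present (derived state 'yes') is shared by all ingroup taxa — unites the whole ingroup.
prehensile tail: derived state 'yes' in Alpha, Delta, Epsilon, Theta, and Zeta only — synapomorphy for {Alpha, Delta, Epsilon, Theta, Zeta}.
Most parsimonious ingroup topology: (((Theta,(Delta,(Epsilon,Alpha))),Zeta),Gamma).
Changes per character on this tree: asymmetric ears: 1; tarsal claw bifid: 1; reduced hind limbs: 1; keeled scales: 1; caudal autotomy: 1; stipules present: 1; prehensile tail: 1.
Total = 7.

7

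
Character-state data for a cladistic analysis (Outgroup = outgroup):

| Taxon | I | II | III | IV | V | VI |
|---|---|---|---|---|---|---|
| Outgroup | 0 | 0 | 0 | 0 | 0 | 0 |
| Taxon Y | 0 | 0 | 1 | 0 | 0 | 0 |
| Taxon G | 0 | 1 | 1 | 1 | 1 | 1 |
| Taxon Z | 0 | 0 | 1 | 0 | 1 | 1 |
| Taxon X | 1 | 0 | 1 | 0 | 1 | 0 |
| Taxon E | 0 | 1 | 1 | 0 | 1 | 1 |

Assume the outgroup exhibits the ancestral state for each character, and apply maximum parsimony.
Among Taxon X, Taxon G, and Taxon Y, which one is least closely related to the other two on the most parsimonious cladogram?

The outgroup has state '0' for every character, so '1' is the derived state throughout.
I: derived state '1' in Taxon X only — an autapomorphy, so it tells us nothing about relationships among taxa.
Only Taxon E and Taxon G show the derived state '1' for II, supporting them as a clade.
III (derived state '1') is shared by all ingroup taxa — unites the whole ingroup.
IV: derived state '1' in Taxon G only — an autapomorphy, so it tells us nothing about relationships among taxa.
V: derived state '1' in Taxon E, Taxon G, Taxon X, and Taxon Z only — synapomorphy for {Taxon E, Taxon G, Taxon X, Taxon Z}.
VI: derived state '1' in Taxon E, Taxon G, and Taxon Z only — synapomorphy for {Taxon E, Taxon G, Taxon Z}.
Most parsimonious ingroup topology: (Taxon Y,(((Taxon G,Taxon E),Taxon Z),Taxon X)).
Taxon G and Taxon X share a more recent common ancestor with each other than either does with Taxon Y, so Taxon Y is the least closely related of the three.

Taxon Y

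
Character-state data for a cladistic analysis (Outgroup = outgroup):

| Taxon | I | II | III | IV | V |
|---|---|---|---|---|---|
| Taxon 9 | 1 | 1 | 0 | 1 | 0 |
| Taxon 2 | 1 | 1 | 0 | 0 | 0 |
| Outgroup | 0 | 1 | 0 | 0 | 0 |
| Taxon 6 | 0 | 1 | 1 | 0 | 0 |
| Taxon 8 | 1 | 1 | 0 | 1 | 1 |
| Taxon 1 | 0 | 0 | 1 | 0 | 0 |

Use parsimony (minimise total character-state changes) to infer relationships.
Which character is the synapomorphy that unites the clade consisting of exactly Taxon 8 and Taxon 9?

Character polarity is set by the outgroup: the derived state is whichever differs from the outgroup's state, so for II the derived state is '0', and for the remaining characters it is '1'.
I (derived state '1') is shared by Taxon 2, Taxon 8, and Taxon 9 — a synapomorphy uniting that clade.
II: derived state '0' in Taxon 1 only — an autapomorphy, so it tells us nothing about relationships among taxa.
Only Taxon 1 and Taxon 6 show the derived state '1' for III, supporting them as a clade.
Only Taxon 8 and Taxon 9 show the derived state '1' for IV, supporting them as a clade.
V: derived state '1' in Taxon 8 only — an autapomorphy, so it tells us nothing about relationships among taxa.
Most parsimonious ingroup topology: ((Taxon 6,Taxon 1),((Taxon 9,Taxon 8),Taxon 2)).
The clade {Taxon 8, Taxon 9} is supported by IV: its derived state '1' occurs in exactly those taxa and in no other taxon (including the outgroup).

IV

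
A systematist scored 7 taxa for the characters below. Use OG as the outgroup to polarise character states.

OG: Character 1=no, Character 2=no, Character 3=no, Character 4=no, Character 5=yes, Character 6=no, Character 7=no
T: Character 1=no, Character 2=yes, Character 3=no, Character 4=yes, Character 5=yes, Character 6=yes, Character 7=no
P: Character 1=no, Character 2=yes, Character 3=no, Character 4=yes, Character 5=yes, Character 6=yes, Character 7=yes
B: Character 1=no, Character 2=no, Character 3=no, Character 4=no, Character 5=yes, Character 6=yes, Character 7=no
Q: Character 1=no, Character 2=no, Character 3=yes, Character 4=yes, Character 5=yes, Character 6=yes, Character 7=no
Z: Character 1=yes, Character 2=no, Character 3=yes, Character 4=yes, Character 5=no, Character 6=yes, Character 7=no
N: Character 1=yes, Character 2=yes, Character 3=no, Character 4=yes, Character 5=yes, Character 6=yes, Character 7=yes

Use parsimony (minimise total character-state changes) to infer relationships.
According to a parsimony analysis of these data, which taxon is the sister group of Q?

Character polarity is set by the outgroup: the derived state is whichever differs from the outgroup's state, so for Character 5 the derived state is 'no', and for the remaining characters it is 'yes'.
Character 1 (state 'yes') occurs in N and Z but conflicts with the nesting implied by the other characters — most parsimoniously interpreted as homoplasy.
Character 2: derived state 'yes' in N, P, and T only — synapomorphy for {N, P, T}.
Character 3 (derived state 'yes') is shared by Q and Z — a synapomorphy uniting that clade.
Character 4 (derived state 'yes') is shared by N, P, Q, T, and Z — a synapomorphy uniting that clade.
Character 5: derived state 'no' in Z only — an autapomorphy, so it tells us nothing about relationships among taxa.
Character 6 (derived state 'yes') is shared by all ingroup taxa — unites the whole ingroup.
Character 7 (derived state 'yes') is shared by N and P — a synapomorphy uniting that clade.
Most parsimonious ingroup topology: (((T,(P,N)),(Q,Z)),B).
Q and Z form a cherry on this tree, so they are sister taxa.

Z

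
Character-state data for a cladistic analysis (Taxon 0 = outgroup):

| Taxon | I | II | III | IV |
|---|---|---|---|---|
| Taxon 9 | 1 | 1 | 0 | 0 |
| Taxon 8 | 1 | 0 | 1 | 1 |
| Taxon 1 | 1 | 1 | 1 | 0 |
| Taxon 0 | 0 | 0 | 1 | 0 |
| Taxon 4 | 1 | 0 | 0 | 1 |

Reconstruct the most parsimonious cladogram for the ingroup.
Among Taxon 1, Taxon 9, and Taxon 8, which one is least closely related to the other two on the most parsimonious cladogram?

Character polarity is set by the outgroup: the derived state is whichever differs from the outgroup's state, so for III the derived state is '0', and for the remaining characters it is '1'.
All ingroup taxa share the derived state '1' for I; it defines the ingroup but does not resolve relationships within it.
II: derived state '1' in Taxon 1 and Taxon 9 only — synapomorphy for {Taxon 1, Taxon 9}.
III (state '0') occurs in Taxon 4 and Taxon 9 but conflicts with the nesting implied by the other characters — most parsimoniously interpreted as homoplasy.
Only Taxon 4 and Taxon 8 show the derived state '1' for IV, supporting them as a clade.
Most parsimonious ingroup topology: ((Taxon 1,Taxon 9),(Taxon 4,Taxon 8)).
Taxon 9 and Taxon 1 share a more recent common ancestor with each other than either does with Taxon 8, so Taxon 8 is the least closely related of the three.

Taxon 8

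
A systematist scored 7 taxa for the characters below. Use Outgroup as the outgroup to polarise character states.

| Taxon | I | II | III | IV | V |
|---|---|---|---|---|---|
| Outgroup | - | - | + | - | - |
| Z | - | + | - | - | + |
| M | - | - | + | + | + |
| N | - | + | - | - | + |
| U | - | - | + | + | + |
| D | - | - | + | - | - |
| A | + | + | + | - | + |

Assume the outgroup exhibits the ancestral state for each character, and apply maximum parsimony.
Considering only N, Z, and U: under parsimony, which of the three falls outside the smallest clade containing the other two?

U

Character polarity is set by the outgroup: the derived state is whichever differs from the outgroup's state, so for III the derived state is '-', and for the remaining characters it is '+'.
I (derived state '+') is unique to A (autapomorphy; uninformative for grouping).
II: derived state '+' in A, N, and Z only — synapomorphy for {A, N, Z}.
Only N and Z show the derived state '-' for III, supporting them as a clade.
Only M and U show the derived state '+' for IV, supporting them as a clade.
Only A, M, N, U, and Z show the derived state '+' for V, supporting them as a clade.
Most parsimonious ingroup topology: ((((Z,N),A),(M,U)),D).
N and Z share a more recent common ancestor with each other than either does with U, so U is the least closely related of the three.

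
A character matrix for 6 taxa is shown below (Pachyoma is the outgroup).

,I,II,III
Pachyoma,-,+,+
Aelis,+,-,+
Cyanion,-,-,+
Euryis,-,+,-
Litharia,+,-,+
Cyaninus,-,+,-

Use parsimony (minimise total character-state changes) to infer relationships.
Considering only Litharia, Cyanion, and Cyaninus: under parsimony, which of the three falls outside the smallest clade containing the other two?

Character polarity is set by the outgroup: the derived state is whichever differs from the outgroup's state, so for II, III the derived state is '-', and for the remaining characters it is '+'.
I: derived state '+' in Aelis and Litharia only — synapomorphy for {Aelis, Litharia}.
II: derived state '-' in Aelis, Cyanion, and Litharia only — synapomorphy for {Aelis, Cyanion, Litharia}.
Only Cyaninus and Euryis show the derived state '-' for III, supporting them as a clade.
Most parsimonious ingroup topology: (((Aelis,Litharia),Cyanion),(Euryis,Cyaninus)).
Cyanion and Litharia share a more recent common ancestor with each other than either does with Cyaninus, so Cyaninus is the least closely related of the three.

Cyaninus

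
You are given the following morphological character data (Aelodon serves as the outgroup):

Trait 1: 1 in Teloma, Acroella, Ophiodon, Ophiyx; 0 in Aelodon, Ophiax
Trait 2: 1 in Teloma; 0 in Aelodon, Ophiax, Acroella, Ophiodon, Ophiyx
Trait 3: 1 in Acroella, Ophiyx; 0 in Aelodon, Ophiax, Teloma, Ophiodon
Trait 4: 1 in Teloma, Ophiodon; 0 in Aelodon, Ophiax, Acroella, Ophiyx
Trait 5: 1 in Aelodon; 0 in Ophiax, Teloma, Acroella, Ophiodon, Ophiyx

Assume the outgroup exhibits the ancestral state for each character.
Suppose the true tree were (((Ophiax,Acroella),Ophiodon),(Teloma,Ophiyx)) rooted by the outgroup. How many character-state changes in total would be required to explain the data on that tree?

Map each character onto (((Ophiax,Acroella),Ophiodon),(Teloma,Ophiyx)) (rooted by Aelodon) and count the minimum state changes it requires (Fitch parsimony):
Trait 1: 2; Trait 2: 1; Trait 3: 2; Trait 4: 2; Trait 5: 1.
Total tree length = 8.

8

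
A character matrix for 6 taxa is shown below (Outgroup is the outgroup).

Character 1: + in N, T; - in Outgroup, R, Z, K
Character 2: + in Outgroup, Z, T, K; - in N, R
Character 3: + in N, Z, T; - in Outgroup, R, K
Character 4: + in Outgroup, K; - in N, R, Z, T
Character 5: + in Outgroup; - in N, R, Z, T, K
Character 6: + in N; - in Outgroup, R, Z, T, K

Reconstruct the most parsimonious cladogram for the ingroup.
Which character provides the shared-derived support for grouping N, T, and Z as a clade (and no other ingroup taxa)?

Character 3

Character polarity is set by the outgroup: the derived state is whichever differs from the outgroup's state, so for Character 2, Character 4, Character 5 the derived state is '-', and for the remaining characters it is '+'.
Character 1 (derived state '+') is shared by N and T — a synapomorphy uniting that clade.
Character 2 groups N and R, which is incompatible with the clades supported by the remaining characters; treating it as convergent (homoplasy) costs fewer steps than any alternative tree.
Character 3 (derived state '+') is shared by N, T, and Z — a synapomorphy uniting that clade.
Only N, R, T, and Z show the derived state '-' for Character 4, supporting them as a clade.
Character 5 (derived state '-') is shared by all ingroup taxa — unites the whole ingroup.
Character 6: derived state '+' in N only — an autapomorphy, so it tells us nothing about relationships among taxa.
Most parsimonious ingroup topology: ((((N,T),Z),R),K).
The clade {N, T, Z} is supported by Character 3: its derived state '+' occurs in exactly those taxa and in no other taxon (including the outgroup).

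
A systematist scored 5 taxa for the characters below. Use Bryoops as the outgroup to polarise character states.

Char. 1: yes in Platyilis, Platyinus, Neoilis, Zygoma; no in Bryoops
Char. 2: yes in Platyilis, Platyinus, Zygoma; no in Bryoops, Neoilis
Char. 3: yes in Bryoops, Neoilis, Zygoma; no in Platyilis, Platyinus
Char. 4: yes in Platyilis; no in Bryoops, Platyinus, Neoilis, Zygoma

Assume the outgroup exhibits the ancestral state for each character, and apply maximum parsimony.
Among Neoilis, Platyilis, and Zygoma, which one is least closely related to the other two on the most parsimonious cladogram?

Neoilis

Character polarity is set by the outgroup: the derived state is whichever differs from the outgroup's state, so for Char. 3 the derived state is 'no', and for the remaining characters it is 'yes'.
Char. 1 (derived state 'yes') is shared by all ingroup taxa — unites the whole ingroup.
Char. 2 (derived state 'yes') is shared by Platyilis, Platyinus, and Zygoma — a synapomorphy uniting that clade.
Char. 3 (derived state 'no') is shared by Platyilis and Platyinus — a synapomorphy uniting that clade.
Char. 4: derived state 'yes' in Platyilis only — an autapomorphy, so it tells us nothing about relationships among taxa.
Most parsimonious ingroup topology: (((Platyilis,Platyinus),Zygoma),Neoilis).
Platyilis and Zygoma share a more recent common ancestor with each other than either does with Neoilis, so Neoilis is the least closely related of the three.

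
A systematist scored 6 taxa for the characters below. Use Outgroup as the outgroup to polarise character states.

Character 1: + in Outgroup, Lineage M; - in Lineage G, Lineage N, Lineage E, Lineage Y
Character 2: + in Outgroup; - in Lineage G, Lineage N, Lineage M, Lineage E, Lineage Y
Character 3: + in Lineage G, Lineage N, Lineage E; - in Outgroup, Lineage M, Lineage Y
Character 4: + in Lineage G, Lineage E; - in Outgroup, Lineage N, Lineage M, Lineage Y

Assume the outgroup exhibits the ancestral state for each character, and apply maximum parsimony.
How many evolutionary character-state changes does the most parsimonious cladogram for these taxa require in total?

Character polarity is set by the outgroup: the derived state is whichever differs from the outgroup's state, so for Character 1, Character 2 the derived state is '-', and for the remaining characters it is '+'.
Only Lineage E, Lineage G, Lineage N, and Lineage Y show the derived state '-' for Character 1, supporting them as a clade.
Character 2 (derived state '-') is shared by all ingroup taxa — unites the whole ingroup.
Character 3: derived state '+' in Lineage E, Lineage G, and Lineage N only — synapomorphy for {Lineage E, Lineage G, Lineage N}.
Character 4 (derived state '+') is shared by Lineage E and Lineage G — a synapomorphy uniting that clade.
Most parsimonious ingroup topology: ((((Lineage G,Lineage E),Lineage N),Lineage Y),Lineage M).
Changes per character on this tree: Character 1: 1; Character 2: 1; Character 3: 1; Character 4: 1.
Total = 4.

4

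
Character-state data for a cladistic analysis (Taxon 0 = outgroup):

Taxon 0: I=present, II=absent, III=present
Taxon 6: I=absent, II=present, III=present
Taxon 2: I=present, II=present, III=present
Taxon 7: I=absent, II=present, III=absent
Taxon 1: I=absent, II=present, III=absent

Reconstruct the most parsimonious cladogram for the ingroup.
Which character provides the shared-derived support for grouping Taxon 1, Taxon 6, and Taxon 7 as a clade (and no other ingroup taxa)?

Character polarity is set by the outgroup: the derived state is whichever differs from the outgroup's state, so for I, III the derived state is 'absent', and for the remaining characters it is 'present'.
Only Taxon 1, Taxon 6, and Taxon 7 show the derived state 'absent' for I, supporting them as a clade.
II (derived state 'present') is shared by all ingroup taxa — unites the whole ingroup.
III: derived state 'absent' in Taxon 1 and Taxon 7 only — synapomorphy for {Taxon 1, Taxon 7}.
Most parsimonious ingroup topology: ((Taxon 6,(Taxon 7,Taxon 1)),Taxon 2).
The clade {Taxon 1, Taxon 6, Taxon 7} is supported by I: its derived state 'absent' occurs in exactly those taxa and in no other taxon (including the outgroup).

I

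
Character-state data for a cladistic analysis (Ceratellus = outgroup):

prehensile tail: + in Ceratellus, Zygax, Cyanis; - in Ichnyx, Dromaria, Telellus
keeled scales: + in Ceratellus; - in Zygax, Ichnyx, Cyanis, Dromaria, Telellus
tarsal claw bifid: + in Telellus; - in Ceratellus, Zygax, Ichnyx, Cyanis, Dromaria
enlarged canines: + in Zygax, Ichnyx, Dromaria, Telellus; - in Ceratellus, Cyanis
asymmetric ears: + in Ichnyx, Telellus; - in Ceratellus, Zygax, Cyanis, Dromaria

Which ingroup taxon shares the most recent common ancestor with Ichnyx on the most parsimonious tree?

Character polarity is set by the outgroup: the derived state is whichever differs from the outgroup's state, so for prehensile tail, keeled scales the derived state is '-', and for the remaining characters it is '+'.
prehensile tail (derived state '-') is shared by Dromaria, Ichnyx, and Telellus — a synapomorphy uniting that clade.
keeled scales (derived state '-') is shared by all ingroup taxa — unites the whole ingroup.
tarsal claw bifid (derived state '+') is unique to Telellus (autapomorphy; uninformative for grouping).
Only Dromaria, Ichnyx, Telellus, and Zygax show the derived state '+' for enlarged canines, supporting them as a clade.
asymmetric ears (derived state '+') is shared by Ichnyx and Telellus — a synapomorphy uniting that clade.
Most parsimonious ingroup topology: ((Zygax,((Ichnyx,Telellus),Dromaria)),Cyanis).
Ichnyx and Telellus form a cherry on this tree, so they are sister taxa.

Telellus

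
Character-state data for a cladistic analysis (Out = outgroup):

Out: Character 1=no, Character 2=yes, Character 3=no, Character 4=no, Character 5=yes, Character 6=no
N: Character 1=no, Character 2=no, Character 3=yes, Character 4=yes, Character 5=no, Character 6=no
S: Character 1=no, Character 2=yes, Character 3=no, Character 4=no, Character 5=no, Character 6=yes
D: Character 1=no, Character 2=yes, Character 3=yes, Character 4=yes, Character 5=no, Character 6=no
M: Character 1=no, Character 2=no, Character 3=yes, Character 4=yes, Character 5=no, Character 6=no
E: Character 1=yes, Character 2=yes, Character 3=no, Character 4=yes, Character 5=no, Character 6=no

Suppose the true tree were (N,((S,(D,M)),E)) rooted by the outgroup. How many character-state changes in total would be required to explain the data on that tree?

Map each character onto (N,((S,(D,M)),E)) (rooted by Out) and count the minimum state changes it requires (Fitch parsimony):
Character 1: 1; Character 2: 2; Character 3: 2; Character 4: 2; Character 5: 1; Character 6: 1.
Total tree length = 9.

9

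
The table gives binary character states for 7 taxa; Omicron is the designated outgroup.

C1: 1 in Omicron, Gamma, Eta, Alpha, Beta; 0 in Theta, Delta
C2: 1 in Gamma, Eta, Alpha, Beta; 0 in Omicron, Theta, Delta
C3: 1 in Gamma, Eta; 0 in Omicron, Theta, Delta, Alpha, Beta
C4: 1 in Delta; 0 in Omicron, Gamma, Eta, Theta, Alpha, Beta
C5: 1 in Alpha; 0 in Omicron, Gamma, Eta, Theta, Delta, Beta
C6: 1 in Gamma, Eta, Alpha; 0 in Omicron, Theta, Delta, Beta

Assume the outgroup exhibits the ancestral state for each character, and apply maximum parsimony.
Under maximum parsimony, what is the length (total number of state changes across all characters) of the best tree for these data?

Character polarity is set by the outgroup: the derived state is whichever differs from the outgroup's state, so for C1 the derived state is '0', and for the remaining characters it is '1'.
Only Delta and Theta show the derived state '0' for C1, supporting them as a clade.
Only Alpha, Beta, Eta, and Gamma show the derived state '1' for C2, supporting them as a clade.
C3 (derived state '1') is shared by Eta and Gamma — a synapomorphy uniting that clade.
C4: derived state '1' in Delta only — an autapomorphy, so it tells us nothing about relationships among taxa.
C5 (derived state '1') is unique to Alpha (autapomorphy; uninformative for grouping).
C6: derived state '1' in Alpha, Eta, and Gamma only — synapomorphy for {Alpha, Eta, Gamma}.
Most parsimonious ingroup topology: ((((Gamma,Eta),Alpha),Beta),(Theta,Delta)).
Changes per character on this tree: C1: 1; C2: 1; C3: 1; C4: 1; C5: 1; C6: 1.
Total = 6.

6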